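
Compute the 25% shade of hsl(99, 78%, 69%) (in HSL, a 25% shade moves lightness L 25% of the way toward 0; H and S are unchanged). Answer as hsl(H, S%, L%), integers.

L moves 25% from 69 toward 0: 69 − 17.25 = 51.75 → 52.
H and S are unchanged.

hsl(99, 78%, 52%)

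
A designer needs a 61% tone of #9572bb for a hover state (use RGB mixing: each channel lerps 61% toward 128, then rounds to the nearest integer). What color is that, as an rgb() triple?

#9572bb is rgb(149, 114, 187).
A 61% tone moves each channel 61% toward 128:
  R: 149 + 0.61×(128−149) = 149 − 12.81 = 136.19 → 136
  G: 114 + 0.61×(128−114) = 114 + 8.54 = 122.54 → 123
  B: 187 + 0.61×(128−187) = 187 − 35.99 = 151.01 → 151

rgb(136, 123, 151)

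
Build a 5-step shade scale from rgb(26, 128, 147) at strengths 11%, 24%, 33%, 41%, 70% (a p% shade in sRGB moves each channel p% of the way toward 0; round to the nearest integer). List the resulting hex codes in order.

11%: (26 − 2.86 = 23.14→23, 128 − 14.08 = 113.92→114, 147 − 16.17 = 130.83→131) → #177283
24%: (26 − 6.24 = 19.76→20, 128 − 30.72 = 97.28→97, 147 − 35.28 = 111.72→112) → #146170
33%: (26 − 8.58 = 17.42→17, 128 − 42.24 = 85.76→86, 147 − 48.51 = 98.49→98) → #115662
41%: (26 − 10.66 = 15.34→15, 128 − 52.48 = 75.52→76, 147 − 60.27 = 86.73→87) → #0f4c57
70%: (26 − 18.2 = 7.8→8, 128 − 89.6 = 38.4→38, 147 − 102.9 = 44.1→44) → #08262c

#177283, #146170, #115662, #0f4c57, #08262c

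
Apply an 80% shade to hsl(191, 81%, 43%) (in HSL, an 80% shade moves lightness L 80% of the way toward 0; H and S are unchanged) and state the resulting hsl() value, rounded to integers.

hsl(191, 81%, 9%)

L moves 80% from 43 toward 0: 43 − 34.4 = 8.6 → 9.
H and S are unchanged.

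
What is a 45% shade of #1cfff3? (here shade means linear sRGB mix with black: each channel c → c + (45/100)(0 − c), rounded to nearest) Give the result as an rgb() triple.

#1cfff3 is rgb(28, 255, 243).
Per channel, c → c + 0.45(0 − c):
  R: 28 + 0.45×(0−28) = 28 − 12.6 = 15.4 → 15
  G: 255 + 0.45×(0−255) = 255 − 114.75 = 140.25 → 140
  B: 243 − 109.35 = 133.65 → 134

rgb(15, 140, 134)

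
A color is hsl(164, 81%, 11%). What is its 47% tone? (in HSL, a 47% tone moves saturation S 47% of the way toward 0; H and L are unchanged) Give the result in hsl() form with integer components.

hsl(164, 43%, 11%)

S moves 47% from 81 toward 0: 81 − 38.07 = 42.93 → 43.
H and L are unchanged.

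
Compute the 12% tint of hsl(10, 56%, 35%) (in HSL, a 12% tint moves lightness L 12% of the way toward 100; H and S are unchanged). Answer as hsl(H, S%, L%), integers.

L moves 12% from 35 toward 100: 35 + 7.8 = 42.8 → 43.
H and S are unchanged.

hsl(10, 56%, 43%)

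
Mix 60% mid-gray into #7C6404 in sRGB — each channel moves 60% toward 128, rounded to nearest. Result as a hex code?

#7C6404 is rgb(124, 100, 4).
A 60% tone moves each channel 60% toward 128:
  R: 124 + 0.6×(128−124) = 124 + 2.4 = 126.4 → 126
  G: 100 + 0.6×(128−100) = 100 + 16.8 = 116.8 → 117
  B: 4 + 74.4 = 78.4 → 78
rgb(126, 117, 78) = #7E754E.

#7E754E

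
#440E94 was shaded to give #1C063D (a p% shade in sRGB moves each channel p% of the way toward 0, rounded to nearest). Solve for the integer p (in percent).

#440E94 is rgb(68, 14, 148); #1C063D is rgb(28, 6, 61).
On the B channel (widest range): 61 ≈ 148 + (p/100)(0 − 148), so p ≈ 100×(61 − 148)/(0 − 148) = -8700/-148 = 58.78.
p = 59 reproduces all three channels after rounding.

59%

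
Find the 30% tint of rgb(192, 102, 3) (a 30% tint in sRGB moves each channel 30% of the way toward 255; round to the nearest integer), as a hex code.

Per channel, c → c + 0.3(255 − c):
  R: 192 + 0.3×(255−192) = 192 + 18.9 = 210.9 → 211
  G: 102 + 45.9 = 147.9 → 148
  B: 3 + 75.6 = 78.6 → 79
rgb(211, 148, 79) = #D3944F.

#D3944F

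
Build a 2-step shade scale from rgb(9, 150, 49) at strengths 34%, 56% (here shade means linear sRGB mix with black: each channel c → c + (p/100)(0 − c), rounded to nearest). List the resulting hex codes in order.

#066320, #044216

34%: (9 − 3.06 = 5.94→6, 150 − 51 = 99→99, 49 − 16.66 = 32.34→32) → #066320
56%: (9 − 5.04 = 3.96→4, 150 − 84 = 66→66, 49 − 27.44 = 21.56→22) → #044216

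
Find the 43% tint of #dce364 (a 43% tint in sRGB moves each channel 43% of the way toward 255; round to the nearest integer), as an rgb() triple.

#dce364 is rgb(220, 227, 100).
Per channel, c → c + 0.43(255 − c):
  R: 220 + 0.43×(255−220) = 220 + 15.05 = 235.05 → 235
  G: 227 + 0.43×(255−227) = 227 + 12.04 = 239.04 → 239
  B: 100 + 66.65 = 166.65 → 167

rgb(235, 239, 167)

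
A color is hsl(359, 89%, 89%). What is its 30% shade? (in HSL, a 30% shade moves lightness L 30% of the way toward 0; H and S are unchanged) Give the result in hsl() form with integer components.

hsl(359, 89%, 62%)

L moves 30% from 89 toward 0: 89 − 26.7 = 62.3 → 62.
H and S are unchanged.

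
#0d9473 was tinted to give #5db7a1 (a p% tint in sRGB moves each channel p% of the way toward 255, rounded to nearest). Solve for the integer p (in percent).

33%

#0d9473 is rgb(13, 148, 115); #5db7a1 is rgb(93, 183, 161).
On the R channel (widest range): 93 ≈ 13 + (p/100)(255 − 13), so p ≈ 100×(93 − 13)/(255 − 13) = 8000/242 = 33.06.
p = 33 reproduces all three channels after rounding.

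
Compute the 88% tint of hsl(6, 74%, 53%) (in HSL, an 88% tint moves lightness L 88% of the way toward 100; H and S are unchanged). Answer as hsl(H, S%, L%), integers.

L moves 88% from 53 toward 100: 53 + 41.36 = 94.36 → 94.
H and S are unchanged.

hsl(6, 74%, 94%)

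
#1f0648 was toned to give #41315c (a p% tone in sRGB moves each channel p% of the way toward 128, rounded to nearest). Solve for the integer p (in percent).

35%

#1f0648 is rgb(31, 6, 72); #41315c is rgb(65, 49, 92).
On the G channel (widest range): 49 ≈ 6 + (p/100)(128 − 6), so p ≈ 100×(49 − 6)/(128 − 6) = 4300/122 = 35.25.
p = 35 reproduces all three channels after rounding.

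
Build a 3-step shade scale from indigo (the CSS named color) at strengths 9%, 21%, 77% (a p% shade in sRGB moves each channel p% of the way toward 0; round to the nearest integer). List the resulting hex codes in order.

CSS indigo is rgb(75, 0, 130).
9%: (75 − 6.75 = 68.25→68, 0→0, 130 − 11.7 = 118.3→118) → #440076
21%: (75 − 15.75 = 59.25→59, 0→0, 130 − 27.3 = 102.7→103) → #3B0067
77%: (75 − 57.75 = 17.25→17, 0→0, 130 − 100.1 = 29.9→30) → #11001E

#440076, #3B0067, #11001E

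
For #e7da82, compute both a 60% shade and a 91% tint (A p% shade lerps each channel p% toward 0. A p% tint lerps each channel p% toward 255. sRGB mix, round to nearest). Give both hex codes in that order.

#5c5734, #fdfcf4

#e7da82 is rgb(231, 218, 130).
60% shade:
  R: 231 − 138.6 = 92.4 → 92
  G: 218 + 0.6×(0−218) = 218 − 130.8 = 87.2 → 87
  B: 130 − 78 = 52 → 52
  → #5c5734
91% tint:
  R: 231 + 0.91×(255−231) = 231 + 21.84 = 252.84 → 253
  G: 218 + 0.91×(255−218) = 218 + 33.67 = 251.67 → 252
  B: 130 + 0.91×(255−130) = 130 + 113.75 = 243.75 → 244
  → #fdfcf4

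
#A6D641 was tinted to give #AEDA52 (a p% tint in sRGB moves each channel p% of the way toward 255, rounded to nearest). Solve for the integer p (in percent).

9%

#A6D641 is rgb(166, 214, 65); #AEDA52 is rgb(174, 218, 82).
On the B channel (widest range): 82 ≈ 65 + (p/100)(255 − 65), so p ≈ 100×(82 − 65)/(255 − 65) = 1700/190 = 8.95.
p = 9 reproduces all three channels after rounding.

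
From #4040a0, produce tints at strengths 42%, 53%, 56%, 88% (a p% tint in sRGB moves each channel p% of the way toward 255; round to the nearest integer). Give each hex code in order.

#9090c8, #a5a5d2, #ababd5, #e8e8f4

#4040a0 is rgb(64, 64, 160).
42%: (64 + 80.22 = 144.22→144, 64 + 80.22 = 144.22→144, 160 + 39.9 = 199.9→200) → #9090c8
53%: (64 + 101.23 = 165.23→165, 64 + 101.23 = 165.23→165, 160 + 50.35 = 210.35→210) → #a5a5d2
56%: (64 + 106.96 = 170.96→171, 64 + 106.96 = 170.96→171, 160 + 53.2 = 213.2→213) → #ababd5
88%: (64 + 168.08 = 232.08→232, 64 + 168.08 = 232.08→232, 160 + 83.6 = 243.6→244) → #e8e8f4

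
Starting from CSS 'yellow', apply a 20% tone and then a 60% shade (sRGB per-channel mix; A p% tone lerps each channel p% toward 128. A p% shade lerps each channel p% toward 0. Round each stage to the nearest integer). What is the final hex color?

#5C5C0A

CSS yellow is rgb(255, 255, 0).
Per channel, c → c + 0.2(128 − c):
  R: 255 − 25.4 = 229.6 → 230
  G: 255 − 25.4 = 229.6 → 230
  B: 0 + 0.2×(128−0) = 0 + 25.6 = 25.6 → 26
After the tone: rgb(230, 230, 26) = #E6E61A.
Per channel, c → c + 0.6(0 − c):
  R: 230 + 0.6×(0−230) = 230 − 138 = 92 → 92
  G: 230 + 0.6×(0−230) = 230 − 138 = 92 → 92
  B: 26 − 15.6 = 10.4 → 10
rgb(92, 92, 10) = #5C5C0A.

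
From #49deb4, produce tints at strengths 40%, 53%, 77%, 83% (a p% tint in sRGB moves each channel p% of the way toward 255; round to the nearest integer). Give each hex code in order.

#92ebd2, #a9efdc, #d5f7ee, #e0f9f2

#49deb4 is rgb(73, 222, 180).
40%: (73 + 72.8 = 145.8→146, 222 + 13.2 = 235.2→235, 180 + 30 = 210→210) → #92ebd2
53%: (73 + 96.46 = 169.46→169, 222 + 17.49 = 239.49→239, 180 + 39.75 = 219.75→220) → #a9efdc
77%: (73 + 140.14 = 213.14→213, 222 + 25.41 = 247.41→247, 180 + 57.75 = 237.75→238) → #d5f7ee
83%: (73 + 151.06 = 224.06→224, 222 + 27.39 = 249.39→249, 180 + 62.25 = 242.25→242) → #e0f9f2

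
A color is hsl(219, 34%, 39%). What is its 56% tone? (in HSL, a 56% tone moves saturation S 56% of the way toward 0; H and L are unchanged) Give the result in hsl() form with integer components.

S moves 56% from 34 toward 0: 34 − 19.04 = 14.96 → 15.
H and L are unchanged.

hsl(219, 15%, 39%)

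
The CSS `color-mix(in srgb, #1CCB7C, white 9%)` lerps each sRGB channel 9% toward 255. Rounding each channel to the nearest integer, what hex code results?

#30D088

#1CCB7C is rgb(28, 203, 124).
Lerp each channel 9% toward 255:
  R: 28 + 20.43 = 48.43 → 48
  G: 203 + 0.09×(255−203) = 203 + 4.68 = 207.68 → 208
  B: 124 + 0.09×(255−124) = 124 + 11.79 = 135.79 → 136
rgb(48, 208, 136) = #30D088.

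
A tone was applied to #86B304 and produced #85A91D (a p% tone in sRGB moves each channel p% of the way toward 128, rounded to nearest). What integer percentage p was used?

20%

#86B304 is rgb(134, 179, 4); #85A91D is rgb(133, 169, 29).
On the B channel (widest range): 29 ≈ 4 + (p/100)(128 − 4), so p ≈ 100×(29 − 4)/(128 − 4) = 2500/124 = 20.16.
p = 20 reproduces all three channels after rounding.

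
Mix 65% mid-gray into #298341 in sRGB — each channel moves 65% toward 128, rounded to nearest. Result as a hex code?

#62816A

#298341 is rgb(41, 131, 65).
Per channel, c → c + 0.65(128 − c):
  R: 41 + 0.65×(128−41) = 41 + 56.55 = 97.55 → 98
  G: 131 + 0.65×(128−131) = 131 − 1.95 = 129.05 → 129
  B: 65 + 0.65×(128−65) = 65 + 40.95 = 105.95 → 106
rgb(98, 129, 106) = #62816A.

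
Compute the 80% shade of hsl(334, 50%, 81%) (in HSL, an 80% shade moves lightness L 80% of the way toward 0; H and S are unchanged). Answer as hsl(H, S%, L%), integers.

L moves 80% from 81 toward 0: 81 − 64.8 = 16.2 → 16.
H and S are unchanged.

hsl(334, 50%, 16%)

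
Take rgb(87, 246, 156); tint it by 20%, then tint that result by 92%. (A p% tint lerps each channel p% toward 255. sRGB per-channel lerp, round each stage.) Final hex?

#F4FEF9

Per channel, c → c + 0.2(255 − c):
  R: 87 + 0.2×(255−87) = 87 + 33.6 = 120.6 → 121
  G: 246 + 0.2×(255−246) = 246 + 1.8 = 247.8 → 248
  B: 156 + 0.2×(255−156) = 156 + 19.8 = 175.8 → 176
After the tint: rgb(121, 248, 176) = #79F8B0.
Lerp each channel 92% toward 255:
  R: 121 + 123.28 = 244.28 → 244
  G: 248 + 6.44 = 254.44 → 254
  B: 176 + 72.68 = 248.68 → 249
rgb(244, 254, 249) = #F4FEF9.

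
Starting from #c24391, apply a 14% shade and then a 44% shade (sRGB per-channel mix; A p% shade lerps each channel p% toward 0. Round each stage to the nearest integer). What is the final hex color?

#5e2046

#c24391 is rgb(194, 67, 145).
Lerp each channel 14% toward 0:
  R: 194 + 0.14×(0−194) = 194 − 27.16 = 166.84 → 167
  G: 67 + 0.14×(0−67) = 67 − 9.38 = 57.62 → 58
  B: 145 + 0.14×(0−145) = 145 − 20.3 = 124.7 → 125
After the shade: rgb(167, 58, 125) = #a73a7d.
A 44% shade moves each channel 44% toward 0:
  R: 167 − 73.48 = 93.52 → 94
  G: 58 − 25.52 = 32.48 → 32
  B: 125 − 55 = 70 → 70
rgb(94, 32, 70) = #5e2046.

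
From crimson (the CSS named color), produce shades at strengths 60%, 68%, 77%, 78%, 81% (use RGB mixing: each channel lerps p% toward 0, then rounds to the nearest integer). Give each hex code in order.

CSS crimson is rgb(220, 20, 60).
60%: (220 − 132 = 88→88, 20 − 12 = 8→8, 60 − 36 = 24→24) → #580818
68%: (220 − 149.6 = 70.4→70, 20 − 13.6 = 6.4→6, 60 − 40.8 = 19.2→19) → #460613
77%: (220 − 169.4 = 50.6→51, 20 − 15.4 = 4.6→5, 60 − 46.2 = 13.8→14) → #33050e
78%: (220 − 171.6 = 48.4→48, 20 − 15.6 = 4.4→4, 60 − 46.8 = 13.2→13) → #30040d
81%: (220 − 178.2 = 41.8→42, 20 − 16.2 = 3.8→4, 60 − 48.6 = 11.4→11) → #2a040b

#580818, #460613, #33050e, #30040d, #2a040b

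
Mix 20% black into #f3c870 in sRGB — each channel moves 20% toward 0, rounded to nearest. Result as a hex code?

#f3c870 is rgb(243, 200, 112).
Lerp each channel 20% toward 0:
  R: 243 + 0.2×(0−243) = 243 − 48.6 = 194.4 → 194
  G: 200 + 0.2×(0−200) = 200 − 40 = 160 → 160
  B: 112 − 22.4 = 89.6 → 90
rgb(194, 160, 90) = #c2a05a.

#c2a05a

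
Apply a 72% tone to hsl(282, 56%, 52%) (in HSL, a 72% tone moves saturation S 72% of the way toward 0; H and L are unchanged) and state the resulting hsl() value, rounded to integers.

hsl(282, 16%, 52%)

S moves 72% from 56 toward 0: 56 − 40.32 = 15.68 → 16.
H and L are unchanged.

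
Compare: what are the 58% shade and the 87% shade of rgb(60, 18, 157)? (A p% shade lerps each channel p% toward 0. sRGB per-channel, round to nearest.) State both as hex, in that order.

#190842, #080214

58% shade:
  R: 60 + 0.58×(0−60) = 60 − 34.8 = 25.2 → 25
  G: 18 + 0.58×(0−18) = 18 − 10.44 = 7.56 → 8
  B: 157 + 0.58×(0−157) = 157 − 91.06 = 65.94 → 66
  → #190842
87% shade:
  R: 60 + 0.87×(0−60) = 60 − 52.2 = 7.8 → 8
  G: 18 + 0.87×(0−18) = 18 − 15.66 = 2.34 → 2
  B: 157 + 0.87×(0−157) = 157 − 136.59 = 20.41 → 20
  → #080214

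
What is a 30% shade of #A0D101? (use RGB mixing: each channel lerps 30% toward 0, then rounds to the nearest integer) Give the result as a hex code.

#A0D101 is rgb(160, 209, 1).
Per channel, c → c + 0.3(0 − c):
  R: 160 − 48 = 112 → 112
  G: 209 + 0.3×(0−209) = 209 − 62.7 = 146.3 → 146
  B: 1 − 0.3 = 0.7 → 1
rgb(112, 146, 1) = #709201.

#709201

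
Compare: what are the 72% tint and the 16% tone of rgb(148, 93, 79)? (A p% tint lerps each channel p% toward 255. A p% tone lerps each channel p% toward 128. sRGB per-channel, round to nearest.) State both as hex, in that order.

72% tint:
  R: 148 + 77.04 = 225.04 → 225
  G: 93 + 116.64 = 209.64 → 210
  B: 79 + 126.72 = 205.72 → 206
  → #e1d2ce
16% tone:
  R: 148 + 0.16×(128−148) = 148 − 3.2 = 144.8 → 145
  G: 93 + 0.16×(128−93) = 93 + 5.6 = 98.6 → 99
  B: 79 + 7.84 = 86.84 → 87
  → #916357

#e1d2ce, #916357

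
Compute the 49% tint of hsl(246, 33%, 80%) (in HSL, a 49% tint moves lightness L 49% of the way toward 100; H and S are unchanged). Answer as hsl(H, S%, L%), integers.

L moves 49% from 80 toward 100: 80 + 9.8 = 89.8 → 90.
H and S are unchanged.

hsl(246, 33%, 90%)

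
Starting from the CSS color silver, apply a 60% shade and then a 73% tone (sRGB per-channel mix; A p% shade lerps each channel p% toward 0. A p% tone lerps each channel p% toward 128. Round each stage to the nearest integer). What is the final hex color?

CSS silver is rgb(192, 192, 192).
A 60% shade moves each channel 60% toward 0:
  R: 192 + 0.6×(0−192) = 192 − 115.2 = 76.8 → 77
  G: 192 − 115.2 = 76.8 → 77
  B: 192 − 115.2 = 76.8 → 77
After the shade: rgb(77, 77, 77) = #4d4d4d.
Lerp each channel 73% toward 128:
  R: 77 + 0.73×(128−77) = 77 + 37.23 = 114.23 → 114
  G: 77 + 37.23 = 114.23 → 114
  B: 77 + 37.23 = 114.23 → 114
rgb(114, 114, 114) = #727272.

#727272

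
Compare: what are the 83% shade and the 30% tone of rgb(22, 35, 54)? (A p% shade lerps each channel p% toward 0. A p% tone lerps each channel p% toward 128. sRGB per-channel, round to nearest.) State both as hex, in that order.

#040609, #363F4C

83% shade:
  R: 22 − 18.26 = 3.74 → 4
  G: 35 + 0.83×(0−35) = 35 − 29.05 = 5.95 → 6
  B: 54 + 0.83×(0−54) = 54 − 44.82 = 9.18 → 9
  → #040609
30% tone:
  R: 22 + 0.3×(128−22) = 22 + 31.8 = 53.8 → 54
  G: 35 + 0.3×(128−35) = 35 + 27.9 = 62.9 → 63
  B: 54 + 22.2 = 76.2 → 76
  → #363F4C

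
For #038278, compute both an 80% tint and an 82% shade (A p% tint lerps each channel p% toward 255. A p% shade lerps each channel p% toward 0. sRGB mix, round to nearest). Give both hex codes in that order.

#CDE6E4, #011716

#038278 is rgb(3, 130, 120).
80% tint:
  R: 3 + 201.6 = 204.6 → 205
  G: 130 + 100 = 230 → 230
  B: 120 + 0.8×(255−120) = 120 + 108 = 228 → 228
  → #CDE6E4
82% shade:
  R: 3 + 0.82×(0−3) = 3 − 2.46 = 0.54 → 1
  G: 130 − 106.6 = 23.4 → 23
  B: 120 + 0.82×(0−120) = 120 − 98.4 = 21.6 → 22
  → #011716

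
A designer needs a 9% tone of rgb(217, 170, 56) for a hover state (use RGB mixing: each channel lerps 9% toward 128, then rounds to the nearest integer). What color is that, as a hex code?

#d1a63e

Per channel, c → c + 0.09(128 − c):
  R: 217 − 8.01 = 208.99 → 209
  G: 170 − 3.78 = 166.22 → 166
  B: 56 + 6.48 = 62.48 → 62
rgb(209, 166, 62) = #d1a63e.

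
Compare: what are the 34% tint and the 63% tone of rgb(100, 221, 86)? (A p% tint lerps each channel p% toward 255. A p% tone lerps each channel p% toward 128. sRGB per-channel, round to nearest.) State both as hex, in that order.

#99E98F, #76A270

34% tint:
  R: 100 + 52.7 = 152.7 → 153
  G: 221 + 0.34×(255−221) = 221 + 11.56 = 232.56 → 233
  B: 86 + 0.34×(255−86) = 86 + 57.46 = 143.46 → 143
  → #99E98F
63% tone:
  R: 100 + 0.63×(128−100) = 100 + 17.64 = 117.64 → 118
  G: 221 + 0.63×(128−221) = 221 − 58.59 = 162.41 → 162
  B: 86 + 26.46 = 112.46 → 112
  → #76A270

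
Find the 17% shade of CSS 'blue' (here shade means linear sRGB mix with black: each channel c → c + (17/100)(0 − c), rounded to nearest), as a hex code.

#0000d4

CSS blue is rgb(0, 0, 255).
Per channel, c → c + 0.17(0 − c):
  R: 0 + 0 = 0 → 0
  G: 0 + 0.17×(0−0) = 0 + 0 = 0 → 0
  B: 255 − 43.35 = 211.65 → 212
rgb(0, 0, 212) = #0000d4.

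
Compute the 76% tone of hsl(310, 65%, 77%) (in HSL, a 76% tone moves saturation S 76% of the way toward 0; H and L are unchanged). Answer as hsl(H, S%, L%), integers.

S moves 76% from 65 toward 0: 65 − 49.4 = 15.6 → 16.
H and L are unchanged.

hsl(310, 16%, 77%)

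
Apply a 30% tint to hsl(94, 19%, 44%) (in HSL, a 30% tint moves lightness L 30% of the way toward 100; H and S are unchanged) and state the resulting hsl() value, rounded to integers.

L moves 30% from 44 toward 100: 44 + 16.8 = 60.8 → 61.
H and S are unchanged.

hsl(94, 19%, 61%)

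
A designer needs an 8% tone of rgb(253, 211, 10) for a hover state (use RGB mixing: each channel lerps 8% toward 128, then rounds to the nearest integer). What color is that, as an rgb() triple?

rgb(243, 204, 19)

An 8% tone moves each channel 8% toward 128:
  R: 253 − 10 = 243 → 243
  G: 211 + 0.08×(128−211) = 211 − 6.64 = 204.36 → 204
  B: 10 + 9.44 = 19.44 → 19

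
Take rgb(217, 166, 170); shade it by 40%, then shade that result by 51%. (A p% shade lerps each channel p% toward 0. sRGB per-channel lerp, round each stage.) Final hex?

Lerp each channel 40% toward 0:
  R: 217 + 0.4×(0−217) = 217 − 86.8 = 130.2 → 130
  G: 166 + 0.4×(0−166) = 166 − 66.4 = 99.6 → 100
  B: 170 − 68 = 102 → 102
After the shade: rgb(130, 100, 102) = #826466.
Lerp each channel 51% toward 0:
  R: 130 + 0.51×(0−130) = 130 − 66.3 = 63.7 → 64
  G: 100 + 0.51×(0−100) = 100 − 51 = 49 → 49
  B: 102 + 0.51×(0−102) = 102 − 52.02 = 49.98 → 50
rgb(64, 49, 50) = #403132.

#403132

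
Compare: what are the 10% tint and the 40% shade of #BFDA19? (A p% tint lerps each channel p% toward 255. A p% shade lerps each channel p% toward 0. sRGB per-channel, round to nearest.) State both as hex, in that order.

#C5DE30, #73830F

#BFDA19 is rgb(191, 218, 25).
10% tint:
  R: 191 + 6.4 = 197.4 → 197
  G: 218 + 3.7 = 221.7 → 222
  B: 25 + 23 = 48 → 48
  → #C5DE30
40% shade:
  R: 191 − 76.4 = 114.6 → 115
  G: 218 + 0.4×(0−218) = 218 − 87.2 = 130.8 → 131
  B: 25 − 10 = 15 → 15
  → #73830F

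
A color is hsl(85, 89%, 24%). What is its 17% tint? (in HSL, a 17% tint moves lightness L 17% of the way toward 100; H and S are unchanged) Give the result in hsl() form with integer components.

hsl(85, 89%, 37%)

L moves 17% from 24 toward 100: 24 + 12.92 = 36.92 → 37.
H and S are unchanged.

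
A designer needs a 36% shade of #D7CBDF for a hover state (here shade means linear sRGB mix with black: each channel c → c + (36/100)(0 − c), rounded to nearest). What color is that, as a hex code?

#8A828F

#D7CBDF is rgb(215, 203, 223).
Per channel, c → c + 0.36(0 − c):
  R: 215 + 0.36×(0−215) = 215 − 77.4 = 137.6 → 138
  G: 203 + 0.36×(0−203) = 203 − 73.08 = 129.92 → 130
  B: 223 + 0.36×(0−223) = 223 − 80.28 = 142.72 → 143
rgb(138, 130, 143) = #8A828F.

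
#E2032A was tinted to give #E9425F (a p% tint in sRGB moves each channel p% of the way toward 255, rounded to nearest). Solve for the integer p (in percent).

25%

#E2032A is rgb(226, 3, 42); #E9425F is rgb(233, 66, 95).
On the G channel (widest range): 66 ≈ 3 + (p/100)(255 − 3), so p ≈ 100×(66 − 3)/(255 − 3) = 6300/252 = 25.00.
p = 25 reproduces all three channels after rounding.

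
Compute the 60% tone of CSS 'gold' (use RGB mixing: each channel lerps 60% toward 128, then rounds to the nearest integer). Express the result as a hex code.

CSS gold is rgb(255, 215, 0).
Per channel, c → c + 0.6(128 − c):
  R: 255 + 0.6×(128−255) = 255 − 76.2 = 178.8 → 179
  G: 215 + 0.6×(128−215) = 215 − 52.2 = 162.8 → 163
  B: 0 + 0.6×(128−0) = 0 + 76.8 = 76.8 → 77
rgb(179, 163, 77) = #B3A34D.

#B3A34D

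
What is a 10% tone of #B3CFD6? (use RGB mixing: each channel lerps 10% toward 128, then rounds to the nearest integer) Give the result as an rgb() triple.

rgb(174, 199, 205)

#B3CFD6 is rgb(179, 207, 214).
Lerp each channel 10% toward 128:
  R: 179 + 0.1×(128−179) = 179 − 5.1 = 173.9 → 174
  G: 207 − 7.9 = 199.1 → 199
  B: 214 + 0.1×(128−214) = 214 − 8.6 = 205.4 → 205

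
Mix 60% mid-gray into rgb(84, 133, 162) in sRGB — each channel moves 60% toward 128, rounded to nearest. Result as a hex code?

#6e828e

Lerp each channel 60% toward 128:
  R: 84 + 26.4 = 110.4 → 110
  G: 133 − 3 = 130 → 130
  B: 162 + 0.6×(128−162) = 162 − 20.4 = 141.6 → 142
rgb(110, 130, 142) = #6e828e.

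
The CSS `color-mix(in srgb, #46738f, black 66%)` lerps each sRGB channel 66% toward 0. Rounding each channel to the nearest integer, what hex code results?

#182731

#46738f is rgb(70, 115, 143).
Lerp each channel 66% toward 0:
  R: 70 + 0.66×(0−70) = 70 − 46.2 = 23.8 → 24
  G: 115 − 75.9 = 39.1 → 39
  B: 143 − 94.38 = 48.62 → 49
rgb(24, 39, 49) = #182731.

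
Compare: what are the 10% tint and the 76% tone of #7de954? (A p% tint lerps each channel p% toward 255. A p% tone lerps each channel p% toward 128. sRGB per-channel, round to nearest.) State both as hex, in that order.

#8aeb65, #7f9975

#7de954 is rgb(125, 233, 84).
10% tint:
  R: 125 + 0.1×(255−125) = 125 + 13 = 138 → 138
  G: 233 + 2.2 = 235.2 → 235
  B: 84 + 17.1 = 101.1 → 101
  → #8aeb65
76% tone:
  R: 125 + 0.76×(128−125) = 125 + 2.28 = 127.28 → 127
  G: 233 + 0.76×(128−233) = 233 − 79.8 = 153.2 → 153
  B: 84 + 33.44 = 117.44 → 117
  → #7f9975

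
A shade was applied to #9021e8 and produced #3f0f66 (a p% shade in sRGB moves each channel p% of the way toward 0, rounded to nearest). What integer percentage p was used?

#9021e8 is rgb(144, 33, 232); #3f0f66 is rgb(63, 15, 102).
On the B channel (widest range): 102 ≈ 232 + (p/100)(0 − 232), so p ≈ 100×(102 − 232)/(0 − 232) = -13000/-232 = 56.03.
p = 56 reproduces all three channels after rounding.

56%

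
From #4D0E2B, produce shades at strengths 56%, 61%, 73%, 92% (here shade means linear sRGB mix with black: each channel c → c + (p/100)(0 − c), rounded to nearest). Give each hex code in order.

#220613, #1E0511, #15040C, #060103

#4D0E2B is rgb(77, 14, 43).
56%: (77 − 43.12 = 33.88→34, 14 − 7.84 = 6.16→6, 43 − 24.08 = 18.92→19) → #220613
61%: (77 − 46.97 = 30.03→30, 14 − 8.54 = 5.46→5, 43 − 26.23 = 16.77→17) → #1E0511
73%: (77 − 56.21 = 20.79→21, 14 − 10.22 = 3.78→4, 43 − 31.39 = 11.61→12) → #15040C
92%: (77 − 70.84 = 6.16→6, 14 − 12.88 = 1.12→1, 43 − 39.56 = 3.44→3) → #060103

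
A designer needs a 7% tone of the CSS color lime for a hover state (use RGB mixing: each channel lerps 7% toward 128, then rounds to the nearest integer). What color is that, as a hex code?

CSS lime is rgb(0, 255, 0).
Lerp each channel 7% toward 128:
  R: 0 + 8.96 = 8.96 → 9
  G: 255 + 0.07×(128−255) = 255 − 8.89 = 246.11 → 246
  B: 0 + 0.07×(128−0) = 0 + 8.96 = 8.96 → 9
rgb(9, 246, 9) = #09F609.

#09F609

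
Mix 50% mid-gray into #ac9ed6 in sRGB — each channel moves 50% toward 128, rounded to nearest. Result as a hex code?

#968fab

#ac9ed6 is rgb(172, 158, 214).
A 50% tone moves each channel 50% toward 128:
  R: 172 − 22 = 150 → 150
  G: 158 − 15 = 143 → 143
  B: 214 − 43 = 171 → 171
rgb(150, 143, 171) = #968fab.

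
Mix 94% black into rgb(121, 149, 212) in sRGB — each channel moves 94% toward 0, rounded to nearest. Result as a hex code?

Lerp each channel 94% toward 0:
  R: 121 + 0.94×(0−121) = 121 − 113.74 = 7.26 → 7
  G: 149 − 140.06 = 8.94 → 9
  B: 212 + 0.94×(0−212) = 212 − 199.28 = 12.72 → 13
rgb(7, 9, 13) = #07090d.

#07090d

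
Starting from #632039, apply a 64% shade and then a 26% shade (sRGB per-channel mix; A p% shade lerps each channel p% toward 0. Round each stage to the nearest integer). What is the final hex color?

#1B0910

#632039 is rgb(99, 32, 57).
Lerp each channel 64% toward 0:
  R: 99 − 63.36 = 35.64 → 36
  G: 32 + 0.64×(0−32) = 32 − 20.48 = 11.52 → 12
  B: 57 + 0.64×(0−57) = 57 − 36.48 = 20.52 → 21
After the shade: rgb(36, 12, 21) = #240C15.
Lerp each channel 26% toward 0:
  R: 36 + 0.26×(0−36) = 36 − 9.36 = 26.64 → 27
  G: 12 − 3.12 = 8.88 → 9
  B: 21 + 0.26×(0−21) = 21 − 5.46 = 15.54 → 16
rgb(27, 9, 16) = #1B0910.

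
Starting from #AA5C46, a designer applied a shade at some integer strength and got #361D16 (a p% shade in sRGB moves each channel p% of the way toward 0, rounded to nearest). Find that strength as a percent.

#AA5C46 is rgb(170, 92, 70); #361D16 is rgb(54, 29, 22).
On the R channel (widest range): 54 ≈ 170 + (p/100)(0 − 170), so p ≈ 100×(54 − 170)/(0 − 170) = -11600/-170 = 68.24.
p = 68 reproduces all three channels after rounding.

68%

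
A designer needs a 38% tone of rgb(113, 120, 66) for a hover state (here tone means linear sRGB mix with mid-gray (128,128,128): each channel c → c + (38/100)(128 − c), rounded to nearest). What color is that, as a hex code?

#777b5a

Lerp each channel 38% toward 128:
  R: 113 + 5.7 = 118.7 → 119
  G: 120 + 0.38×(128−120) = 120 + 3.04 = 123.04 → 123
  B: 66 + 23.56 = 89.56 → 90
rgb(119, 123, 90) = #777b5a.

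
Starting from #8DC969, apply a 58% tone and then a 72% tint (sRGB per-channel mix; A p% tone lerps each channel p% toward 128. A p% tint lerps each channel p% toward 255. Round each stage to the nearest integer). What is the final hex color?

#DDE4D9

#8DC969 is rgb(141, 201, 105).
Lerp each channel 58% toward 128:
  R: 141 − 7.54 = 133.46 → 133
  G: 201 − 42.34 = 158.66 → 159
  B: 105 + 0.58×(128−105) = 105 + 13.34 = 118.34 → 118
After the tone: rgb(133, 159, 118) = #859F76.
A 72% tint moves each channel 72% toward 255:
  R: 133 + 87.84 = 220.84 → 221
  G: 159 + 69.12 = 228.12 → 228
  B: 118 + 98.64 = 216.64 → 217
rgb(221, 228, 217) = #DDE4D9.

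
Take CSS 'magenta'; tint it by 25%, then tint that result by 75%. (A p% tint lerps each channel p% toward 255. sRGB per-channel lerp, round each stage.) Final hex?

#FFCFFF

CSS magenta is rgb(255, 0, 255).
Lerp each channel 25% toward 255:
  R: 255 + 0 = 255 → 255
  G: 0 + 0.25×(255−0) = 0 + 63.75 = 63.75 → 64
  B: 255 + 0.25×(255−255) = 255 + 0 = 255 → 255
After the tint: rgb(255, 64, 255) = #FF40FF.
Lerp each channel 75% toward 255:
  R: 255 + 0 = 255 → 255
  G: 64 + 143.25 = 207.25 → 207
  B: 255 + 0 = 255 → 255
rgb(255, 207, 255) = #FFCFFF.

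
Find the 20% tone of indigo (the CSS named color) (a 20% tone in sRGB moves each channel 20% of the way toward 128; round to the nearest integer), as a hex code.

#561A82

CSS indigo is rgb(75, 0, 130).
Lerp each channel 20% toward 128:
  R: 75 + 10.6 = 85.6 → 86
  G: 0 + 25.6 = 25.6 → 26
  B: 130 + 0.2×(128−130) = 130 − 0.4 = 129.6 → 130
rgb(86, 26, 130) = #561A82.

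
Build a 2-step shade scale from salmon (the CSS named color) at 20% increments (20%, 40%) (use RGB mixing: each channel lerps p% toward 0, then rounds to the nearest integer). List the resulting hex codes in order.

CSS salmon is rgb(250, 128, 114).
20%: (250 − 50 = 200→200, 128 − 25.6 = 102.4→102, 114 − 22.8 = 91.2→91) → #c8665b
40%: (250 − 100 = 150→150, 128 − 51.2 = 76.8→77, 114 − 45.6 = 68.4→68) → #964d44

#c8665b, #964d44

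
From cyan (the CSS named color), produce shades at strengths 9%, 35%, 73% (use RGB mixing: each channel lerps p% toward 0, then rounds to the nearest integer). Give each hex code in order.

#00E8E8, #00A6A6, #004545

CSS cyan is rgb(0, 255, 255).
9%: (0→0, 255 − 22.95 = 232.05→232, 255 − 22.95 = 232.05→232) → #00E8E8
35%: (0→0, 255 − 89.25 = 165.75→166, 255 − 89.25 = 165.75→166) → #00A6A6
73%: (0→0, 255 − 186.15 = 68.85→69, 255 − 186.15 = 68.85→69) → #004545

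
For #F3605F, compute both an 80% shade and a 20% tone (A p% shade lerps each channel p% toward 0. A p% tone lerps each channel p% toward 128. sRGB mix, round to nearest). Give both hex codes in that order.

#F3605F is rgb(243, 96, 95).
80% shade:
  R: 243 + 0.8×(0−243) = 243 − 194.4 = 48.6 → 49
  G: 96 − 76.8 = 19.2 → 19
  B: 95 − 76 = 19 → 19
  → #311313
20% tone:
  R: 243 + 0.2×(128−243) = 243 − 23 = 220 → 220
  G: 96 + 0.2×(128−96) = 96 + 6.4 = 102.4 → 102
  B: 95 + 0.2×(128−95) = 95 + 6.6 = 101.6 → 102
  → #DC6666

#311313, #DC6666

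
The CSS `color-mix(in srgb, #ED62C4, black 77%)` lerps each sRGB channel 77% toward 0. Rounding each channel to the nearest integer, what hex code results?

#ED62C4 is rgb(237, 98, 196).
Per channel, c → c + 0.77(0 − c):
  R: 237 + 0.77×(0−237) = 237 − 182.49 = 54.51 → 55
  G: 98 + 0.77×(0−98) = 98 − 75.46 = 22.54 → 23
  B: 196 + 0.77×(0−196) = 196 − 150.92 = 45.08 → 45
rgb(55, 23, 45) = #37172D.

#37172D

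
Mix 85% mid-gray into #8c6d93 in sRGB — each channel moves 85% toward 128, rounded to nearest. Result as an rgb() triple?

rgb(130, 125, 131)

#8c6d93 is rgb(140, 109, 147).
Lerp each channel 85% toward 128:
  R: 140 + 0.85×(128−140) = 140 − 10.2 = 129.8 → 130
  G: 109 + 16.15 = 125.15 → 125
  B: 147 − 16.15 = 130.85 → 131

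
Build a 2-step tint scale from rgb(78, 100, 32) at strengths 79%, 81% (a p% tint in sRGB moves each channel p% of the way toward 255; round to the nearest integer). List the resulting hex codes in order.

79%: (78 + 139.83 = 217.83→218, 100 + 122.45 = 222.45→222, 32 + 176.17 = 208.17→208) → #DADED0
81%: (78 + 143.37 = 221.37→221, 100 + 125.55 = 225.55→226, 32 + 180.63 = 212.63→213) → #DDE2D5

#DADED0, #DDE2D5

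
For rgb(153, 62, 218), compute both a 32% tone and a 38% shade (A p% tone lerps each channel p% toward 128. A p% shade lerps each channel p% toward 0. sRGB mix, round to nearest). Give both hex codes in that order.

#9153BD, #5F2687

32% tone:
  R: 153 − 8 = 145 → 145
  G: 62 + 0.32×(128−62) = 62 + 21.12 = 83.12 → 83
  B: 218 + 0.32×(128−218) = 218 − 28.8 = 189.2 → 189
  → #9153BD
38% shade:
  R: 153 + 0.38×(0−153) = 153 − 58.14 = 94.86 → 95
  G: 62 + 0.38×(0−62) = 62 − 23.56 = 38.44 → 38
  B: 218 − 82.84 = 135.16 → 135
  → #5F2687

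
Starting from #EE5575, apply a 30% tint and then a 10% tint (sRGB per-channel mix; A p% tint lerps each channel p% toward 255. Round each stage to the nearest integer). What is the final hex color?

#EE5575 is rgb(238, 85, 117).
Per channel, c → c + 0.3(255 − c):
  R: 238 + 0.3×(255−238) = 238 + 5.1 = 243.1 → 243
  G: 85 + 0.3×(255−85) = 85 + 51 = 136 → 136
  B: 117 + 41.4 = 158.4 → 158
After the tint: rgb(243, 136, 158) = #F3889E.
A 10% tint moves each channel 10% toward 255:
  R: 243 + 0.1×(255−243) = 243 + 1.2 = 244.2 → 244
  G: 136 + 0.1×(255−136) = 136 + 11.9 = 147.9 → 148
  B: 158 + 9.7 = 167.7 → 168
rgb(244, 148, 168) = #F494A8.

#F494A8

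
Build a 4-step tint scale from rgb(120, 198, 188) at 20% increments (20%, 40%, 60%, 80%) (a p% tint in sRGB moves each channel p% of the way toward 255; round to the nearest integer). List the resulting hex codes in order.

#93d1c9, #aeddd7, #c9e8e4, #e4f4f2

20%: (120 + 27 = 147→147, 198 + 11.4 = 209.4→209, 188 + 13.4 = 201.4→201) → #93d1c9
40%: (120 + 54 = 174→174, 198 + 22.8 = 220.8→221, 188 + 26.8 = 214.8→215) → #aeddd7
60%: (120 + 81 = 201→201, 198 + 34.2 = 232.2→232, 188 + 40.2 = 228.2→228) → #c9e8e4
80%: (120 + 108 = 228→228, 198 + 45.6 = 243.6→244, 188 + 53.6 = 241.6→242) → #e4f4f2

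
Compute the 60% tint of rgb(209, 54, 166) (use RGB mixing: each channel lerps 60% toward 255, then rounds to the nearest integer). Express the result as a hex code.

A 60% tint moves each channel 60% toward 255:
  R: 209 + 27.6 = 236.6 → 237
  G: 54 + 0.6×(255−54) = 54 + 120.6 = 174.6 → 175
  B: 166 + 53.4 = 219.4 → 219
rgb(237, 175, 219) = #EDAFDB.

#EDAFDB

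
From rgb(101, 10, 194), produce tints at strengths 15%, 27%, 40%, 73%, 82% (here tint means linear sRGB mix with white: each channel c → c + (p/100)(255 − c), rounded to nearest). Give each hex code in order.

#7c2fcb, #8f4cd2, #a36cda, #d5bdef, #e3d3f4

15%: (101 + 23.1 = 124.1→124, 10 + 36.75 = 46.75→47, 194 + 9.15 = 203.15→203) → #7c2fcb
27%: (101 + 41.58 = 142.58→143, 10 + 66.15 = 76.15→76, 194 + 16.47 = 210.47→210) → #8f4cd2
40%: (101 + 61.6 = 162.6→163, 10 + 98 = 108→108, 194 + 24.4 = 218.4→218) → #a36cda
73%: (101 + 112.42 = 213.42→213, 10 + 178.85 = 188.85→189, 194 + 44.53 = 238.53→239) → #d5bdef
82%: (101 + 126.28 = 227.28→227, 10 + 200.9 = 210.9→211, 194 + 50.02 = 244.02→244) → #e3d3f4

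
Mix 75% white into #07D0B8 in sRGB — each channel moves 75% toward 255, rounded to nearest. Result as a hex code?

#07D0B8 is rgb(7, 208, 184).
A 75% tint moves each channel 75% toward 255:
  R: 7 + 0.75×(255−7) = 7 + 186 = 193 → 193
  G: 208 + 35.25 = 243.25 → 243
  B: 184 + 0.75×(255−184) = 184 + 53.25 = 237.25 → 237
rgb(193, 243, 237) = #C1F3ED.

#C1F3ED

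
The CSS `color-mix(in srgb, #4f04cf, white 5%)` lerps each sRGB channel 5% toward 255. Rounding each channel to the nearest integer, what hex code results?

#5811d1

#4f04cf is rgb(79, 4, 207).
Per channel, c → c + 0.05(255 − c):
  R: 79 + 8.8 = 87.8 → 88
  G: 4 + 0.05×(255−4) = 4 + 12.55 = 16.55 → 17
  B: 207 + 0.05×(255−207) = 207 + 2.4 = 209.4 → 209
rgb(88, 17, 209) = #5811d1.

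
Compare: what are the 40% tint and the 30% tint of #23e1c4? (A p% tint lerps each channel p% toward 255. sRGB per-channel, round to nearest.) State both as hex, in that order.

#7beddc, #65ead6

#23e1c4 is rgb(35, 225, 196).
40% tint:
  R: 35 + 88 = 123 → 123
  G: 225 + 0.4×(255−225) = 225 + 12 = 237 → 237
  B: 196 + 0.4×(255−196) = 196 + 23.6 = 219.6 → 220
  → #7beddc
30% tint:
  R: 35 + 66 = 101 → 101
  G: 225 + 9 = 234 → 234
  B: 196 + 17.7 = 213.7 → 214
  → #65ead6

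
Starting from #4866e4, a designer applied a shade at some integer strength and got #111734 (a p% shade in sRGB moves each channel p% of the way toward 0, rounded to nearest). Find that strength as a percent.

77%

#4866e4 is rgb(72, 102, 228); #111734 is rgb(17, 23, 52).
On the B channel (widest range): 52 ≈ 228 + (p/100)(0 − 228), so p ≈ 100×(52 − 228)/(0 − 228) = -17600/-228 = 77.19.
p = 77 reproduces all three channels after rounding.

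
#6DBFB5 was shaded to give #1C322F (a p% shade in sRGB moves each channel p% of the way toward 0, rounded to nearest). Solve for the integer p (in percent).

74%

#6DBFB5 is rgb(109, 191, 181); #1C322F is rgb(28, 50, 47).
On the G channel (widest range): 50 ≈ 191 + (p/100)(0 − 191), so p ≈ 100×(50 − 191)/(0 − 191) = -14100/-191 = 73.82.
p = 74 reproduces all three channels after rounding.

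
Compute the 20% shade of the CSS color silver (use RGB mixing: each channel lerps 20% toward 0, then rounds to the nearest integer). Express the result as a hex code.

CSS silver is rgb(192, 192, 192).
A 20% shade moves each channel 20% toward 0:
  R: 192 − 38.4 = 153.6 → 154
  G: 192 + 0.2×(0−192) = 192 − 38.4 = 153.6 → 154
  B: 192 − 38.4 = 153.6 → 154
rgb(154, 154, 154) = #9A9A9A.

#9A9A9A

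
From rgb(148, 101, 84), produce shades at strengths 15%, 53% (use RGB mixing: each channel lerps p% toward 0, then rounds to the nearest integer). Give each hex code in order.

#7e5647, #462f27

15%: (148 − 22.2 = 125.8→126, 101 − 15.15 = 85.85→86, 84 − 12.6 = 71.4→71) → #7e5647
53%: (148 − 78.44 = 69.56→70, 101 − 53.53 = 47.47→47, 84 − 44.52 = 39.48→39) → #462f27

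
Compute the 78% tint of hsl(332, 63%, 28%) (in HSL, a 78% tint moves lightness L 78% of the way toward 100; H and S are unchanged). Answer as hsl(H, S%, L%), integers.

hsl(332, 63%, 84%)

L moves 78% from 28 toward 100: 28 + 56.16 = 84.16 → 84.
H and S are unchanged.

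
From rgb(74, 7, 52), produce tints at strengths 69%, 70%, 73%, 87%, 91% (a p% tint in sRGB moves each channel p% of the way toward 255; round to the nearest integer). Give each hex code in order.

69%: (74 + 124.89 = 198.89→199, 7 + 171.12 = 178.12→178, 52 + 140.07 = 192.07→192) → #c7b2c0
70%: (74 + 126.7 = 200.7→201, 7 + 173.6 = 180.6→181, 52 + 142.1 = 194.1→194) → #c9b5c2
73%: (74 + 132.13 = 206.13→206, 7 + 181.04 = 188.04→188, 52 + 148.19 = 200.19→200) → #cebcc8
87%: (74 + 157.47 = 231.47→231, 7 + 215.76 = 222.76→223, 52 + 176.61 = 228.61→229) → #e7dfe5
91%: (74 + 164.71 = 238.71→239, 7 + 225.68 = 232.68→233, 52 + 184.73 = 236.73→237) → #efe9ed

#c7b2c0, #c9b5c2, #cebcc8, #e7dfe5, #efe9ed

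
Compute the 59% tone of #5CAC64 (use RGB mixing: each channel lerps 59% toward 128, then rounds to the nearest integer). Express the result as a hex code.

#5CAC64 is rgb(92, 172, 100).
Lerp each channel 59% toward 128:
  R: 92 + 0.59×(128−92) = 92 + 21.24 = 113.24 → 113
  G: 172 − 25.96 = 146.04 → 146
  B: 100 + 0.59×(128−100) = 100 + 16.52 = 116.52 → 117
rgb(113, 146, 117) = #719275.

#719275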